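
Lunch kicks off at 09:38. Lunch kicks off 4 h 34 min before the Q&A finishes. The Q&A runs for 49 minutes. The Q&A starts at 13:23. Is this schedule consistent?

Yes

The Q&A ends at 13:23 + 49 min = 14:12.
Lunch starts at 14:12 − 274 min = 09:38.
That matches the stated 09:38, so the schedule is consistent.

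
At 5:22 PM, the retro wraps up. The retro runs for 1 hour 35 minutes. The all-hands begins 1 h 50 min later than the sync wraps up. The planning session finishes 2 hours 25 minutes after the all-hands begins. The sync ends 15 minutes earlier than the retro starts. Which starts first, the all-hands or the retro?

The retro starts at 5:22 PM − 95 min = 3:47 PM.
The sync ends at 3:47 PM − 15 min = 3:32 PM.
The all-hands starts at 3:32 PM + 110 min = 5:22 PM.
The all-hands starts at 5:22 PM and the retro starts at 3:47 PM, so the retro is first.

the retro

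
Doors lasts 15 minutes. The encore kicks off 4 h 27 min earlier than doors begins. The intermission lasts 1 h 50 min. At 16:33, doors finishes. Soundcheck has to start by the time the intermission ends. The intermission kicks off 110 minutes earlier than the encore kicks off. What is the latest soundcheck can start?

Doors starts at 16:33 − 15 min = 16:18.
The encore starts at 16:18 − 267 min = 11:51.
The intermission starts at 11:51 − 110 min = 10:01.
The intermission ends at 10:01 + 110 min = 11:51.
Soundcheck is bounded by the intermission, so the latest it can start is 11:51.

11:51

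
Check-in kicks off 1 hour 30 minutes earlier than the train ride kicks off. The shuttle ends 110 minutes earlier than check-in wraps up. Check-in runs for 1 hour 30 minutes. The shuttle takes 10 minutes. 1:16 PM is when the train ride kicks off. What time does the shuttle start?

Check-in starts at 1:16 PM − 90 min = 11:46 AM.
Check-in ends at 11:46 AM + 90 min = 1:16 PM.
The shuttle ends at 1:16 PM − 110 min = 11:26 AM.
The shuttle starts at 11:26 AM − 10 min = 11:16 AM.

11:16 AM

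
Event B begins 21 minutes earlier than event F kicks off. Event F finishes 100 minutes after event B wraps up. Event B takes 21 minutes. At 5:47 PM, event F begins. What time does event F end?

7:27 PM

Event B starts at 5:47 PM − 21 min = 5:26 PM.
Event B ends at 5:26 PM + 21 min = 5:47 PM.
Event F ends at 5:47 PM + 100 min = 7:27 PM.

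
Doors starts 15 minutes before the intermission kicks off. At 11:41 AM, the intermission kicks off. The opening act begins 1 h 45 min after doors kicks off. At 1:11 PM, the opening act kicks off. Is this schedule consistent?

Doors starts at 11:41 AM − 15 min = 11:26 AM.
The opening act starts at 11:26 AM + 105 min = 1:11 PM.
That matches the stated 1:11 PM, so the schedule is consistent.

Yes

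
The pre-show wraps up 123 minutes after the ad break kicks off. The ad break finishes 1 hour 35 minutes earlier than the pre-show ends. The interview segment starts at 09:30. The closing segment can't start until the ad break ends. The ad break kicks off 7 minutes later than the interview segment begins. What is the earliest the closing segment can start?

The ad break starts at 09:30 + 7 min = 09:37.
The pre-show ends at 09:37 + 123 min = 11:40.
The ad break ends at 11:40 − 95 min = 10:05.
The closing segment is bounded by the ad break, so the earliest it can start is 10:05.

10:05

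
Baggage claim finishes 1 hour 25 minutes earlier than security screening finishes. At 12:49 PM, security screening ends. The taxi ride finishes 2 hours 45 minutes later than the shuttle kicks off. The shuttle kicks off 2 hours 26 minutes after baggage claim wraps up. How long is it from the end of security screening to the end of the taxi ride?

226 minutes

Baggage claim ends at 12:49 PM − 85 min = 11:24 AM.
The shuttle starts at 11:24 AM + 146 min = 1:50 PM.
The taxi ride ends at 1:50 PM + 165 min = 4:35 PM.
From 12:49 PM to 4:35 PM is 226 minutes.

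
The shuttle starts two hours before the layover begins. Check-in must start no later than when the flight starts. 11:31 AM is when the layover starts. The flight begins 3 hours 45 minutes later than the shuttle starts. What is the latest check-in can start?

1:16 PM

The shuttle starts at 11:31 AM − 120 min = 9:31 AM.
The flight starts at 9:31 AM + 225 min = 1:16 PM.
Check-in is bounded by the flight, so the latest it can start is 1:16 PM.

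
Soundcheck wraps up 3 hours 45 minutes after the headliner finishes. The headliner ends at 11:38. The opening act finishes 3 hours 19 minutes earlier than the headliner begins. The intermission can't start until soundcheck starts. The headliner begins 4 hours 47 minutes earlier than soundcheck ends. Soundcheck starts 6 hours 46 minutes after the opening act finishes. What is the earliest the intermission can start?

14:03

Soundcheck ends at 11:38 + 225 min = 15:23.
The headliner starts at 15:23 − 287 min = 10:36.
The opening act ends at 10:36 − 199 min = 07:17.
Soundcheck starts at 07:17 + 406 min = 14:03.
The intermission is bounded by soundcheck, so the earliest it can start is 14:03.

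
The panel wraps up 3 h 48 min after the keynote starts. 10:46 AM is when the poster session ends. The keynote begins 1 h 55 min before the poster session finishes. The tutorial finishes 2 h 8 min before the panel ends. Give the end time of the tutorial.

10:31 AM

The keynote starts at 10:46 AM − 115 min = 8:51 AM.
The panel ends at 8:51 AM + 228 min = 12:39 PM.
The tutorial ends at 12:39 PM − 128 min = 10:31 AM.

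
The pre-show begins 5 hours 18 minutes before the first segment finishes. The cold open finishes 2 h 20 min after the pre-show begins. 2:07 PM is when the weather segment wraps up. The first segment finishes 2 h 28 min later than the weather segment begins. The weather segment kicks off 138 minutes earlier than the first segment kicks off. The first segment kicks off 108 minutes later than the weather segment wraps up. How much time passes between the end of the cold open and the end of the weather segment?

The first segment starts at 2:07 PM + 108 min = 3:55 PM.
The weather segment starts at 3:55 PM − 138 min = 1:37 PM.
The first segment ends at 1:37 PM + 148 min = 4:05 PM.
The pre-show starts at 4:05 PM − 318 min = 10:47 AM.
The cold open ends at 10:47 AM + 140 min = 1:07 PM.
From 1:07 PM to 2:07 PM is an hour.

an hour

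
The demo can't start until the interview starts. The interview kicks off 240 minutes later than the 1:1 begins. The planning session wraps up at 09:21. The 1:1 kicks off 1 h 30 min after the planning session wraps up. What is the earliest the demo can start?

The 1:1 starts at 09:21 + 90 min = 10:51.
The interview starts at 10:51 + 240 min = 14:51.
The demo is bounded by the interview, so the earliest it can start is 14:51.

14:51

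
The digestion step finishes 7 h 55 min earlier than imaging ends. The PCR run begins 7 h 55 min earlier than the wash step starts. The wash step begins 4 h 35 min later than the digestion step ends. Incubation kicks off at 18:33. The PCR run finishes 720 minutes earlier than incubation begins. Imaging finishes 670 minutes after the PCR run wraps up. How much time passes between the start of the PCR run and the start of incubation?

The PCR run ends at 18:33 − 720 min = 06:33.
Imaging ends at 06:33 + 670 min = 17:43.
The digestion step ends at 17:43 − 475 min = 09:48.
The wash step starts at 09:48 + 275 min = 14:23.
The PCR run starts at 14:23 − 475 min = 06:28.
From 06:28 to 18:33 is 725 minutes.

725 minutes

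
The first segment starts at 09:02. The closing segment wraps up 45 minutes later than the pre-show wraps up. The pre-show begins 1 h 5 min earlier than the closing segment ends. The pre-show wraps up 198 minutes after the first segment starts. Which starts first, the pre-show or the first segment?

the first segment

The pre-show ends at 09:02 + 198 min = 12:20.
The closing segment ends at 12:20 + 45 min = 13:05.
The pre-show starts at 13:05 − 65 min = 12:00.
The pre-show starts at 12:00 and the first segment starts at 09:02, so the first segment is first.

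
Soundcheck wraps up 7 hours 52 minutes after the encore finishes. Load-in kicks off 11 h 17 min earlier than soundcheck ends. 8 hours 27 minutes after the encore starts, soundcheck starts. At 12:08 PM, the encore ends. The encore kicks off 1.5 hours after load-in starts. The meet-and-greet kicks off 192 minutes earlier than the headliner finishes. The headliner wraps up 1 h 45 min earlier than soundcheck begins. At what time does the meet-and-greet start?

Soundcheck ends at 12:08 PM + 472 min = 8:00 PM.
Load-in starts at 8:00 PM − 677 min = 8:43 AM.
The encore starts at 8:43 AM + 90 min = 10:13 AM.
Soundcheck starts at 10:13 AM + 507 min = 6:40 PM.
The headliner ends at 6:40 PM − 105 min = 4:55 PM.
The meet-and-greet starts at 4:55 PM − 192 min = 1:43 PM.

1:43 PM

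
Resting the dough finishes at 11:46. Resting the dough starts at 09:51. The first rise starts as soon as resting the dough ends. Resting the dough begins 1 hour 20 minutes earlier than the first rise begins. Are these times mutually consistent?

The first rise starts at 11:46.
Resting the dough starts at 11:46 − 80 min = 10:26.
But resting the dough is also said to start at 09:51 — a 35-minute conflict.

No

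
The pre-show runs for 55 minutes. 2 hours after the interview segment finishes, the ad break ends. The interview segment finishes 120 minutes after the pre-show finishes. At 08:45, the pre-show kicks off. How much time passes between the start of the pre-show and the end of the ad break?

The pre-show ends at 08:45 + 55 min = 09:40.
The interview segment ends at 09:40 + 120 min = 11:40.
The ad break ends at 11:40 + 120 min = 13:40.
From 08:45 to 13:40 is 4 hours 55 minutes.

4 hours 55 minutes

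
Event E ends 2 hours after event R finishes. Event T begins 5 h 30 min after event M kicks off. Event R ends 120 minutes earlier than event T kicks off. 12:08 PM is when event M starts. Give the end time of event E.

5:38 PM

Event T starts at 12:08 PM + 330 min = 5:38 PM.
Event R ends at 5:38 PM − 120 min = 3:38 PM.
Event E ends at 3:38 PM + 120 min = 5:38 PM.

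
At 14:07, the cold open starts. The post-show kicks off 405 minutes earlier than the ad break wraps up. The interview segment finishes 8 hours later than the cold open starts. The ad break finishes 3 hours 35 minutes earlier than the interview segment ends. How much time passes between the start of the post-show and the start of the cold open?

2 h 20 min

The interview segment ends at 14:07 + 480 min = 22:07.
The ad break ends at 22:07 − 215 min = 18:32.
The post-show starts at 18:32 − 405 min = 11:47.
From 11:47 to 14:07 is 2 h 20 min.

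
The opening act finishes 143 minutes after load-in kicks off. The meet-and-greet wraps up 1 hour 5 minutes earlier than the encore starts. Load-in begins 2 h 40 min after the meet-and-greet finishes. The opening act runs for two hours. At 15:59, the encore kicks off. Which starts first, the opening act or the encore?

the encore

The meet-and-greet ends at 15:59 − 65 min = 14:54.
Load-in starts at 14:54 + 160 min = 17:34.
The opening act ends at 17:34 + 143 min = 19:57.
The opening act starts at 19:57 − 120 min = 17:57.
The opening act starts at 17:57 and the encore starts at 15:59, so the encore is first.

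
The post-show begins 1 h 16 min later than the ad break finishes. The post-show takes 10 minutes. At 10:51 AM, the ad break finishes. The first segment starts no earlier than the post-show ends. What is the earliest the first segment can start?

12:17 PM

The post-show starts at 10:51 AM + 76 min = 12:07 PM.
The post-show ends at 12:07 PM + 10 min = 12:17 PM.
The first segment is bounded by the post-show, so the earliest it can start is 12:17 PM.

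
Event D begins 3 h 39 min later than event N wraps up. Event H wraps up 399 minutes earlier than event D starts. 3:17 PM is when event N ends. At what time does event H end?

12:17 PM

Event D starts at 3:17 PM + 219 min = 6:56 PM.
Event H ends at 6:56 PM − 399 min = 12:17 PM.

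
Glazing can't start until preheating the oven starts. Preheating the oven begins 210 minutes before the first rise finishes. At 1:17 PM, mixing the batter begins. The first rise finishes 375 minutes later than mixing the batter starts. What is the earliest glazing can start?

The first rise ends at 1:17 PM + 375 min = 7:32 PM.
Preheating the oven starts at 7:32 PM − 210 min = 4:02 PM.
Glazing is bounded by preheating the oven, so the earliest it can start is 4:02 PM.

4:02 PM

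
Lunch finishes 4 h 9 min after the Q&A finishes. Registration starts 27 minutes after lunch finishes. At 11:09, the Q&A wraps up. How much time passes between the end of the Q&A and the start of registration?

4 hours 36 minutes

Lunch ends at 11:09 + 249 min = 15:18.
Registration starts at 15:18 + 27 min = 15:45.
From 11:09 to 15:45 is 4 hours 36 minutes.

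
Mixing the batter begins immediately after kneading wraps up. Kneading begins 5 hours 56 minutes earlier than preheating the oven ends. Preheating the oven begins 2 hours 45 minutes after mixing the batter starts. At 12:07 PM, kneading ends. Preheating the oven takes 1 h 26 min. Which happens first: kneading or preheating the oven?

kneading

Mixing the batter starts at 12:07 PM.
Preheating the oven starts at 12:07 PM + 165 min = 2:52 PM.
Preheating the oven ends at 2:52 PM + 86 min = 4:18 PM.
Kneading starts at 4:18 PM − 356 min = 10:22 AM.
Kneading starts at 10:22 AM and preheating the oven starts at 2:52 PM, so kneading is first.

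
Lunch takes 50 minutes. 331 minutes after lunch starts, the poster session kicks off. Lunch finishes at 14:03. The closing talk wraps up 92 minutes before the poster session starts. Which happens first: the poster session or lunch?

lunch

Lunch starts at 14:03 − 50 min = 13:13.
The poster session starts at 13:13 + 331 min = 18:44.
The poster session starts at 18:44 and lunch starts at 13:13, so lunch is first.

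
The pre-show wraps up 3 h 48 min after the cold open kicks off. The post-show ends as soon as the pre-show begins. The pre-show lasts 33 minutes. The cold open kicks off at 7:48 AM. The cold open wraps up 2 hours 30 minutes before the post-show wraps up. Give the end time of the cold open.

8:33 AM

The pre-show ends at 7:48 AM + 228 min = 11:36 AM.
The pre-show starts at 11:36 AM − 33 min = 11:03 AM.
So the post-show ends at 11:03 AM.
The cold open ends at 11:03 AM − 150 min = 8:33 AM.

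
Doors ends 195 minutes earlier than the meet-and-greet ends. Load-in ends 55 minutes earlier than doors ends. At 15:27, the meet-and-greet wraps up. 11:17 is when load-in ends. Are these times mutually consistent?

Yes

Doors ends at 15:27 − 195 min = 12:12.
Load-in ends at 12:12 − 55 min = 11:17.
That matches the stated 11:17, so the schedule is consistent.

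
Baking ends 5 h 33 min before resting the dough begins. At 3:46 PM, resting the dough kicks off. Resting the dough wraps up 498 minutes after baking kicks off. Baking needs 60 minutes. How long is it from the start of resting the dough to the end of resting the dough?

Baking ends at 3:46 PM − 333 min = 10:13 AM.
Baking starts at 10:13 AM − 60 min = 9:13 AM.
Resting the dough ends at 9:13 AM + 498 min = 5:31 PM.
From 3:46 PM to 5:31 PM is 1 h 45 min.

1 h 45 min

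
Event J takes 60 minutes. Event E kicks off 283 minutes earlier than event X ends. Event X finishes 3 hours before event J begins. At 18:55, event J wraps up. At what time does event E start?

10:12

Event J starts at 18:55 − 60 min = 17:55.
Event X ends at 17:55 − 180 min = 14:55.
Event E starts at 14:55 − 283 min = 10:12.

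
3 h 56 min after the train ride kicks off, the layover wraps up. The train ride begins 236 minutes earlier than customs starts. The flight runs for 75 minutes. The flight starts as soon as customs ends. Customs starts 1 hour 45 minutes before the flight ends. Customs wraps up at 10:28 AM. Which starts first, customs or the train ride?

the train ride

The flight starts at 10:28 AM.
The flight ends at 10:28 AM + 75 min = 11:43 AM.
Customs starts at 11:43 AM − 105 min = 9:58 AM.
The train ride starts at 9:58 AM − 236 min = 6:02 AM.
Customs starts at 9:58 AM and the train ride starts at 6:02 AM, so the train ride is first.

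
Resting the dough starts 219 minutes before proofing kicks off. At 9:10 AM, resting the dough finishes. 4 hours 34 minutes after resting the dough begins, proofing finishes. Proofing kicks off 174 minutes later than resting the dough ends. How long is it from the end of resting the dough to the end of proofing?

Proofing starts at 9:10 AM + 174 min = 12:04 PM.
Resting the dough starts at 12:04 PM − 219 min = 8:25 AM.
Proofing ends at 8:25 AM + 274 min = 12:59 PM.
From 9:10 AM to 12:59 PM is 3 hours 49 minutes.

3 hours 49 minutes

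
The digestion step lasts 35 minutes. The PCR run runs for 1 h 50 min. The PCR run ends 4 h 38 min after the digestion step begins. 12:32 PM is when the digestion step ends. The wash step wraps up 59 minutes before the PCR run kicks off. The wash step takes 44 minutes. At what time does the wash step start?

The digestion step starts at 12:32 PM − 35 min = 11:57 AM.
The PCR run ends at 11:57 AM + 278 min = 4:35 PM.
The PCR run starts at 4:35 PM − 110 min = 2:45 PM.
The wash step ends at 2:45 PM − 59 min = 1:46 PM.
The wash step starts at 1:46 PM − 44 min = 1:02 PM.

1:02 PM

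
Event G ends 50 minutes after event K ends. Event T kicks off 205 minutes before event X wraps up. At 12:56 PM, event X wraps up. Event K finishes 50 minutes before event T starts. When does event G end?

Event T starts at 12:56 PM − 205 min = 9:31 AM.
Event K ends at 9:31 AM − 50 min = 8:41 AM.
Event G ends at 8:41 AM + 50 min = 9:31 AM.

9:31 AM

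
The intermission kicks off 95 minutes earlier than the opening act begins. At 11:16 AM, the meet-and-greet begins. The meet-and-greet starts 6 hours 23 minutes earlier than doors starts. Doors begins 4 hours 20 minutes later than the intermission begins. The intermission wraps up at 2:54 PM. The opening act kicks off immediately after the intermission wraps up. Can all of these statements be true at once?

The opening act starts at 2:54 PM.
The intermission starts at 2:54 PM − 95 min = 1:19 PM.
Doors starts at 1:19 PM + 260 min = 5:39 PM.
The meet-and-greet starts at 5:39 PM − 383 min = 11:16 AM.
That matches the stated 11:16 AM, so the schedule is consistent.

Yes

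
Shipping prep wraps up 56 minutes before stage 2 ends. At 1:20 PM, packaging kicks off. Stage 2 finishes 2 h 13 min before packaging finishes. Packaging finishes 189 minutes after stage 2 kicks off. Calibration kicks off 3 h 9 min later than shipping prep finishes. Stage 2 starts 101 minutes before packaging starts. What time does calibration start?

2:48 PM

Stage 2 starts at 1:20 PM − 101 min = 11:39 AM.
Packaging ends at 11:39 AM + 189 min = 2:48 PM.
Stage 2 ends at 2:48 PM − 133 min = 12:35 PM.
Shipping prep ends at 12:35 PM − 56 min = 11:39 AM.
Calibration starts at 11:39 AM + 189 min = 2:48 PM.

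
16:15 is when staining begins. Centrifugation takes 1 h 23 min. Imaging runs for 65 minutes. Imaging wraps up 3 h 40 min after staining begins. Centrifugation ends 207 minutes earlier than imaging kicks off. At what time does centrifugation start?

Imaging ends at 16:15 + 220 min = 19:55.
Imaging starts at 19:55 − 65 min = 18:50.
Centrifugation ends at 18:50 − 207 min = 15:23.
Centrifugation starts at 15:23 − 83 min = 14:00.

14:00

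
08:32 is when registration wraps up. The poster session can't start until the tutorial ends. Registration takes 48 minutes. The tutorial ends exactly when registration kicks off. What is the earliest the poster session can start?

07:44

Registration starts at 08:32 − 48 min = 07:44.
So the tutorial ends at 07:44.
The poster session is bounded by the tutorial, so the earliest it can start is 07:44.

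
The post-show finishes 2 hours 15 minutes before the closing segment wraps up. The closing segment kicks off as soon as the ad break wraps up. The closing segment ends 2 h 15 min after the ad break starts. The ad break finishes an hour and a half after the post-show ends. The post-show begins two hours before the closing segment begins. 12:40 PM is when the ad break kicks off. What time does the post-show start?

The closing segment ends at 12:40 PM + 135 min = 2:55 PM.
The post-show ends at 2:55 PM − 135 min = 12:40 PM.
The ad break ends at 12:40 PM + 90 min = 2:10 PM.
So the closing segment starts at 2:10 PM.
The post-show starts at 2:10 PM − 120 min = 12:10 PM.

12:10 PM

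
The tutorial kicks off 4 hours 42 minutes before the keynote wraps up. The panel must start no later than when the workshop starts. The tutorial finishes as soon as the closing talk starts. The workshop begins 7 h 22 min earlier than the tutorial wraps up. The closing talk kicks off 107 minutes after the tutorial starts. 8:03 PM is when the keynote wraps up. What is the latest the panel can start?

9:46 AM

The tutorial starts at 8:03 PM − 282 min = 3:21 PM.
The closing talk starts at 3:21 PM + 107 min = 5:08 PM.
So the tutorial ends at 5:08 PM.
The workshop starts at 5:08 PM − 442 min = 9:46 AM.
The panel is bounded by the workshop, so the latest it can start is 9:46 AM.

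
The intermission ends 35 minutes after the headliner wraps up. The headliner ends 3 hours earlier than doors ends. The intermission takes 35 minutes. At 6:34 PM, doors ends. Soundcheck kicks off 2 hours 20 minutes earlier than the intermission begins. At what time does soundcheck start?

The headliner ends at 6:34 PM − 180 min = 3:34 PM.
The intermission ends at 3:34 PM + 35 min = 4:09 PM.
The intermission starts at 4:09 PM − 35 min = 3:34 PM.
Soundcheck starts at 3:34 PM − 140 min = 1:14 PM.

1:14 PM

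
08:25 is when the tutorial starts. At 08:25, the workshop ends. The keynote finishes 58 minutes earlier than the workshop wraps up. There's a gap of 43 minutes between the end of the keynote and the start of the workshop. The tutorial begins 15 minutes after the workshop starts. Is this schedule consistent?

Yes

The keynote ends at 08:25 − 58 min = 07:27.
The workshop starts at 07:27 + 43 min = 08:10.
The tutorial starts at 08:10 + 15 min = 08:25.
That matches the stated 08:25, so the schedule is consistent.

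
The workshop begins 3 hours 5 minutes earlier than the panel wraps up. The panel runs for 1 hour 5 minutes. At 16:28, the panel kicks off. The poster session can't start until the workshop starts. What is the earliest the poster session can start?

The panel ends at 16:28 + 65 min = 17:33.
The workshop starts at 17:33 − 185 min = 14:28.
The poster session is bounded by the workshop, so the earliest it can start is 14:28.

14:28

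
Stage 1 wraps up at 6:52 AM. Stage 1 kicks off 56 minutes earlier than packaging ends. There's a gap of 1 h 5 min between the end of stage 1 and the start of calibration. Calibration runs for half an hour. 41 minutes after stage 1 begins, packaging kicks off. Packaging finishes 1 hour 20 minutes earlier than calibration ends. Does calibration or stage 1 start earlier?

stage 1

Calibration starts at 6:52 AM + 65 min = 7:57 AM.
Calibration ends at 7:57 AM + 30 min = 8:27 AM.
Packaging ends at 8:27 AM − 80 min = 7:07 AM.
Stage 1 starts at 7:07 AM − 56 min = 6:11 AM.
Calibration starts at 7:57 AM and stage 1 starts at 6:11 AM, so stage 1 is first.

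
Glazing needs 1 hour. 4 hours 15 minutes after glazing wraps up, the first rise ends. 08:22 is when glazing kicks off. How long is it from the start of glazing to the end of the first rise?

Glazing ends at 08:22 + 60 min = 09:22.
The first rise ends at 09:22 + 255 min = 13:37.
From 08:22 to 13:37 is 315 minutes.

315 minutes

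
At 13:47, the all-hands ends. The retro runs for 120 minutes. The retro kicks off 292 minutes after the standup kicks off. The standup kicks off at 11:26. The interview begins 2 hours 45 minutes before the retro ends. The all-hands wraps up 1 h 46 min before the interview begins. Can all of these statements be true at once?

The retro starts at 11:26 + 292 min = 16:18.
The retro ends at 16:18 + 120 min = 18:18.
The interview starts at 18:18 − 165 min = 15:33.
The all-hands ends at 15:33 − 106 min = 13:47.
That matches the stated 13:47, so the schedule is consistent.

Yes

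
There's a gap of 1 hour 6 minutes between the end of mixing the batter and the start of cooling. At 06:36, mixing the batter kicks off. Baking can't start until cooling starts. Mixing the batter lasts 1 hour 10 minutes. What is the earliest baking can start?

08:52

Mixing the batter ends at 06:36 + 70 min = 07:46.
Cooling starts at 07:46 + 66 min = 08:52.
Baking is bounded by cooling, so the earliest it can start is 08:52.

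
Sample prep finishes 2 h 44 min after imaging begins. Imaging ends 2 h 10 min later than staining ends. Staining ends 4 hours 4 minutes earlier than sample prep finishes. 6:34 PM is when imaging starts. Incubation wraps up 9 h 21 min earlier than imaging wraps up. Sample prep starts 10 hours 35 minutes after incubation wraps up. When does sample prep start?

Sample prep ends at 6:34 PM + 164 min = 9:18 PM.
Staining ends at 9:18 PM − 244 min = 5:14 PM.
Imaging ends at 5:14 PM + 130 min = 7:24 PM.
Incubation ends at 7:24 PM − 561 min = 10:03 AM.
Sample prep starts at 10:03 AM + 635 min = 8:38 PM.

8:38 PM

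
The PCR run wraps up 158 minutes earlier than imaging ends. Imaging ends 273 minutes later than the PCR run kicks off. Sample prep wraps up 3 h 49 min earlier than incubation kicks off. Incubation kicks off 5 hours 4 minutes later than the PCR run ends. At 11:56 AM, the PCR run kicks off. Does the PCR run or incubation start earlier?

Imaging ends at 11:56 AM + 273 min = 4:29 PM.
The PCR run ends at 4:29 PM − 158 min = 1:51 PM.
Incubation starts at 1:51 PM + 304 min = 6:55 PM.
The PCR run starts at 11:56 AM and incubation starts at 6:55 PM, so the PCR run is first.

the PCR run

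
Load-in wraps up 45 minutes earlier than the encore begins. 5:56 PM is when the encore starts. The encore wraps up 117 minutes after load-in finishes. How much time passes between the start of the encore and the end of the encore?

Load-in ends at 5:56 PM − 45 min = 5:11 PM.
The encore ends at 5:11 PM + 117 min = 7:08 PM.
From 5:56 PM to 7:08 PM is 1 h 12 min.

1 h 12 min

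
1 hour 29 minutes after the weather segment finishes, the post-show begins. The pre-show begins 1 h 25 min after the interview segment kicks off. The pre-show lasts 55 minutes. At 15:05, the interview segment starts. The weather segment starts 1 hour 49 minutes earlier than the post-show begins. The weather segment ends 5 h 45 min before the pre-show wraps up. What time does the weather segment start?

The pre-show starts at 15:05 + 85 min = 16:30.
The pre-show ends at 16:30 + 55 min = 17:25.
The weather segment ends at 17:25 − 345 min = 11:40.
The post-show starts at 11:40 + 89 min = 13:09.
The weather segment starts at 13:09 − 109 min = 11:20.

11:20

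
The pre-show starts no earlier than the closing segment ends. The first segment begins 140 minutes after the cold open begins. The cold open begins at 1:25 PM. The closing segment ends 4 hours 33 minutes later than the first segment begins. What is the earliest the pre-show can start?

The first segment starts at 1:25 PM + 140 min = 3:45 PM.
The closing segment ends at 3:45 PM + 273 min = 8:18 PM.
The pre-show is bounded by the closing segment, so the earliest it can start is 8:18 PM.

8:18 PM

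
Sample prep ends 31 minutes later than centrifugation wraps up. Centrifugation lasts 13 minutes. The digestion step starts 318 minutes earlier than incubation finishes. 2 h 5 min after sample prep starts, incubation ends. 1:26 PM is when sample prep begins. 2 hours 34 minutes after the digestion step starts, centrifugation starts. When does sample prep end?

Incubation ends at 1:26 PM + 125 min = 3:31 PM.
The digestion step starts at 3:31 PM − 318 min = 10:13 AM.
Centrifugation starts at 10:13 AM + 154 min = 12:47 PM.
Centrifugation ends at 12:47 PM + 13 min = 1:00 PM.
Sample prep ends at 1:00 PM + 31 min = 1:31 PM.

1:31 PM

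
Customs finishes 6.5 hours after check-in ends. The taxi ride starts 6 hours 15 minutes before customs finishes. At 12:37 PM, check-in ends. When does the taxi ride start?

Customs ends at 12:37 PM + 390 min = 7:07 PM.
The taxi ride starts at 7:07 PM − 375 min = 12:52 PM.

12:52 PM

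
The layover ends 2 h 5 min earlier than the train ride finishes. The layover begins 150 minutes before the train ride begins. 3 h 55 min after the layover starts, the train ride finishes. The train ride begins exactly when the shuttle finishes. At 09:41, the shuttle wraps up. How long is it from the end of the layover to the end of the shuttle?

40 minutes

The train ride starts at 09:41.
The layover starts at 09:41 − 150 min = 07:11.
The train ride ends at 07:11 + 235 min = 11:06.
The layover ends at 11:06 − 125 min = 09:01.
From 09:01 to 09:41 is 40 minutes.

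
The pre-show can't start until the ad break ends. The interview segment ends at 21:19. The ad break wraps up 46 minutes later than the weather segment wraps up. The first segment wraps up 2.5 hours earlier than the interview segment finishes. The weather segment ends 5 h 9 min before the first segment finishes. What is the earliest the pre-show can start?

14:26

The first segment ends at 21:19 − 150 min = 18:49.
The weather segment ends at 18:49 − 309 min = 13:40.
The ad break ends at 13:40 + 46 min = 14:26.
The pre-show is bounded by the ad break, so the earliest it can start is 14:26.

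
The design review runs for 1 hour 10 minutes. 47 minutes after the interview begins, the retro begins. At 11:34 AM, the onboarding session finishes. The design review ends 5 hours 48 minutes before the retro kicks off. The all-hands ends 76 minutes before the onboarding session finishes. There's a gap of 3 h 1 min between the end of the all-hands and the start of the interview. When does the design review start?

The all-hands ends at 11:34 AM − 76 min = 10:18 AM.
The interview starts at 10:18 AM + 181 min = 1:19 PM.
The retro starts at 1:19 PM + 47 min = 2:06 PM.
The design review ends at 2:06 PM − 348 min = 8:18 AM.
The design review starts at 8:18 AM − 70 min = 7:08 AM.

7:08 AM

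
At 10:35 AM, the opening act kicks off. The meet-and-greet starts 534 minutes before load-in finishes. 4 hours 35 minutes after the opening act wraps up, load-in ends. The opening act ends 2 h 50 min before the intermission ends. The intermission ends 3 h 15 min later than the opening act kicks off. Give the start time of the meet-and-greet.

The intermission ends at 10:35 AM + 195 min = 1:50 PM.
The opening act ends at 1:50 PM − 170 min = 11:00 AM.
Load-in ends at 11:00 AM + 275 min = 3:35 PM.
The meet-and-greet starts at 3:35 PM − 534 min = 6:41 AM.

6:41 AM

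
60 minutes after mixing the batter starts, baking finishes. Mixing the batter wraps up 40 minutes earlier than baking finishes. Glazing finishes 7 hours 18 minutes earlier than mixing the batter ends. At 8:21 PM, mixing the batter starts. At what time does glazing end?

1:23 PM

Baking ends at 8:21 PM + 60 min = 9:21 PM.
Mixing the batter ends at 9:21 PM − 40 min = 8:41 PM.
Glazing ends at 8:41 PM − 438 min = 1:23 PM.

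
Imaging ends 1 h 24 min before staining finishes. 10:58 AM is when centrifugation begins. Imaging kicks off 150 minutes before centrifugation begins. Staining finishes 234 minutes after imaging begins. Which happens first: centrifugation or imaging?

imaging

Imaging starts at 10:58 AM − 150 min = 8:28 AM.
Centrifugation starts at 10:58 AM and imaging starts at 8:28 AM, so imaging is first.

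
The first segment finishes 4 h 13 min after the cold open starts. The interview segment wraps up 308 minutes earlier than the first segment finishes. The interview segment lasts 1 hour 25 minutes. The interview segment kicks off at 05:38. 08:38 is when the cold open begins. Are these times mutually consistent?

No

The first segment ends at 08:38 + 253 min = 12:51.
The interview segment ends at 12:51 − 308 min = 07:43.
The interview segment starts at 07:43 − 85 min = 06:18.
But the interview segment is also said to start at 05:38 — a 40-minute conflict.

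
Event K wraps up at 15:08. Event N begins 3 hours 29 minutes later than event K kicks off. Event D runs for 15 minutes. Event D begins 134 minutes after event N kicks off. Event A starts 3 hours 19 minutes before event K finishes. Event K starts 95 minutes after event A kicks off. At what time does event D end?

Event A starts at 15:08 − 199 min = 11:49.
Event K starts at 11:49 + 95 min = 13:24.
Event N starts at 13:24 + 209 min = 16:53.
Event D starts at 16:53 + 134 min = 19:07.
Event D ends at 19:07 + 15 min = 19:22.

19:22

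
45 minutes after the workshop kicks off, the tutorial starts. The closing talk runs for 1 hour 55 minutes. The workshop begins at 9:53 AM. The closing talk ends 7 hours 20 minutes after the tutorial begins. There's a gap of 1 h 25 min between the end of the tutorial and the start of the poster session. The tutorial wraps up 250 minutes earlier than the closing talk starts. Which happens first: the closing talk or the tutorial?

The tutorial starts at 9:53 AM + 45 min = 10:38 AM.
The closing talk ends at 10:38 AM + 440 min = 5:58 PM.
The closing talk starts at 5:58 PM − 115 min = 4:03 PM.
The closing talk starts at 4:03 PM and the tutorial starts at 10:38 AM, so the tutorial is first.

the tutorial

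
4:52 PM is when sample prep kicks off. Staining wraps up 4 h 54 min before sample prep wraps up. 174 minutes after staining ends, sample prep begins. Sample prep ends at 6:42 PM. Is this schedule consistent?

No

Staining ends at 6:42 PM − 294 min = 1:48 PM.
Sample prep starts at 1:48 PM + 174 min = 4:42 PM.
But sample prep is also said to start at 4:52 PM — a 10-minute conflict.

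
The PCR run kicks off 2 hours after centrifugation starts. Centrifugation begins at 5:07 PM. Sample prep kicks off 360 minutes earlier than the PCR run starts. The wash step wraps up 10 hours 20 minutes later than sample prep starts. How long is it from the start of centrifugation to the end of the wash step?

6 h 20 min

The PCR run starts at 5:07 PM + 120 min = 7:07 PM.
Sample prep starts at 7:07 PM − 360 min = 1:07 PM.
The wash step ends at 1:07 PM + 620 min = 11:27 PM.
From 5:07 PM to 11:27 PM is 6 h 20 min.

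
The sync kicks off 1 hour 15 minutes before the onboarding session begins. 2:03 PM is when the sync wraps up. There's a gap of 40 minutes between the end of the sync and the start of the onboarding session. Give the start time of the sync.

1:28 PM

The onboarding session starts at 2:03 PM + 40 min = 2:43 PM.
The sync starts at 2:43 PM − 75 min = 1:28 PM.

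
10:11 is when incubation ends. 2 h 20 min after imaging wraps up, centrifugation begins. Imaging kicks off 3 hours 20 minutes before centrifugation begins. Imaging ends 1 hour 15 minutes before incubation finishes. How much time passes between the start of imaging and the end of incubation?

135 minutes

Imaging ends at 10:11 − 75 min = 08:56.
Centrifugation starts at 08:56 + 140 min = 11:16.
Imaging starts at 11:16 − 200 min = 07:56.
From 07:56 to 10:11 is 135 minutes.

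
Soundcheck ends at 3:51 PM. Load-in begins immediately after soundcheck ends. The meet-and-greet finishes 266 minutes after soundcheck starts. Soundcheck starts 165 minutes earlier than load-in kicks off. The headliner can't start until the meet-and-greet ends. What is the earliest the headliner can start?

Load-in starts at 3:51 PM.
Soundcheck starts at 3:51 PM − 165 min = 1:06 PM.
The meet-and-greet ends at 1:06 PM + 266 min = 5:32 PM.
The headliner is bounded by the meet-and-greet, so the earliest it can start is 5:32 PM.

5:32 PM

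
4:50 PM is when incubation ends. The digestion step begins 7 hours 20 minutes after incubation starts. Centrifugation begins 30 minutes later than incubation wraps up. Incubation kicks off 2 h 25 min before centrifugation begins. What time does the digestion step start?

Centrifugation starts at 4:50 PM + 30 min = 5:20 PM.
Incubation starts at 5:20 PM − 145 min = 2:55 PM.
The digestion step starts at 2:55 PM + 440 min = 10:15 PM.

10:15 PM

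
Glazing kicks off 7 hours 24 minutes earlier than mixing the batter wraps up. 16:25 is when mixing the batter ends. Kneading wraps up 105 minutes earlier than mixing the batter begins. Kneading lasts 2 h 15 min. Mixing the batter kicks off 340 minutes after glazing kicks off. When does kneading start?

10:41

Glazing starts at 16:25 − 444 min = 09:01.
Mixing the batter starts at 09:01 + 340 min = 14:41.
Kneading ends at 14:41 − 105 min = 12:56.
Kneading starts at 12:56 − 135 min = 10:41.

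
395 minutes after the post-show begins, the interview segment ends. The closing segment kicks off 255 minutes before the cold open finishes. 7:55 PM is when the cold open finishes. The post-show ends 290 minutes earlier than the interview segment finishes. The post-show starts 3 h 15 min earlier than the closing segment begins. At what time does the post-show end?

The closing segment starts at 7:55 PM − 255 min = 3:40 PM.
The post-show starts at 3:40 PM − 195 min = 12:25 PM.
The interview segment ends at 12:25 PM + 395 min = 7:00 PM.
The post-show ends at 7:00 PM − 290 min = 2:10 PM.

2:10 PM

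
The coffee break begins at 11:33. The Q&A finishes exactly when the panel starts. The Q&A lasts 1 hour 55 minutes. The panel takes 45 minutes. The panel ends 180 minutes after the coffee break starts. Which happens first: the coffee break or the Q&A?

the coffee break

The panel ends at 11:33 + 180 min = 14:33.
The panel starts at 14:33 − 45 min = 13:48.
So the Q&A ends at 13:48.
The Q&A starts at 13:48 − 115 min = 11:53.
The coffee break starts at 11:33 and the Q&A starts at 11:53, so the coffee break is first.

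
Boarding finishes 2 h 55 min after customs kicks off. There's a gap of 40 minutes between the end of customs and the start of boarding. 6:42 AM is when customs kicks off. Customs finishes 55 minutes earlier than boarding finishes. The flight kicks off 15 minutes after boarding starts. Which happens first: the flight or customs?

customs

Boarding ends at 6:42 AM + 175 min = 9:37 AM.
Customs ends at 9:37 AM − 55 min = 8:42 AM.
Boarding starts at 8:42 AM + 40 min = 9:22 AM.
The flight starts at 9:22 AM + 15 min = 9:37 AM.
The flight starts at 9:37 AM and customs starts at 6:42 AM, so customs is first.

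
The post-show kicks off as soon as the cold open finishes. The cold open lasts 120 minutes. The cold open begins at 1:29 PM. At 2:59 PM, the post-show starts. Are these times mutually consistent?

No

The cold open ends at 1:29 PM + 120 min = 3:29 PM.
So the post-show starts at 3:29 PM.
But the post-show is also said to start at 2:59 PM — a 30-minute conflict.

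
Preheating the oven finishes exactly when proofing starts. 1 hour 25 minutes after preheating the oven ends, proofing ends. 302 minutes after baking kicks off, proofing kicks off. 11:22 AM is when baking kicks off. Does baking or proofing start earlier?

Proofing starts at 11:22 AM + 302 min = 4:24 PM.
Baking starts at 11:22 AM and proofing starts at 4:24 PM, so baking is first.

baking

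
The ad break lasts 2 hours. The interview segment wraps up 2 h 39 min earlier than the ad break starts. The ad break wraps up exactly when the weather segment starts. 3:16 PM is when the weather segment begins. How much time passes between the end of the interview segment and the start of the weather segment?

The ad break ends at 3:16 PM.
The ad break starts at 3:16 PM − 120 min = 1:16 PM.
The interview segment ends at 1:16 PM − 159 min = 10:37 AM.
From 10:37 AM to 3:16 PM is 4 h 39 min.

4 h 39 min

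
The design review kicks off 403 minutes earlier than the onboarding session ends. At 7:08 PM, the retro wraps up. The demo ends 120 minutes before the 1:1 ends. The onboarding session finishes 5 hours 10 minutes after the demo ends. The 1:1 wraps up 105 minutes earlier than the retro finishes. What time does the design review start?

1:50 PM

The 1:1 ends at 7:08 PM − 105 min = 5:23 PM.
The demo ends at 5:23 PM − 120 min = 3:23 PM.
The onboarding session ends at 3:23 PM + 310 min = 8:33 PM.
The design review starts at 8:33 PM − 403 min = 1:50 PM.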